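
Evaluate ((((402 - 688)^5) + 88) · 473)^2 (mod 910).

316

402 - 688 = -286 ≡ 624 (mod 910)
(624)^5 ≡ 624 (mod 910)
624 + 88 = 712
712 · 473 = 336776 ≡ 76 (mod 910)
(76)^2 ≡ 316 (mod 910)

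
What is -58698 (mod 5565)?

2517

-58698 = -11·5565 + 2517, so -58698 ≡ 2517 (mod 5565).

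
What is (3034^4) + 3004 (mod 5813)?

4965

(3034)^4 ≡ 1961 (mod 5813)
1961 + 3004 = 4965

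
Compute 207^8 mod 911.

15

207^1 ≡ 207 (mod 911)
207^2 ≡ 207^2 = 42849 ≡ 32 (mod 911)
207^4 ≡ 32^2 = 1024 ≡ 113 (mod 911)
207^8 ≡ 113^2 = 12769 ≡ 15 (mod 911)
So 207^8 ≡ 15 (mod 911).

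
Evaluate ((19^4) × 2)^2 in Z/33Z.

31

(19)^4 ≡ 4 (mod 33)
4 × 2 = 8
(8)^2 ≡ 31 (mod 33)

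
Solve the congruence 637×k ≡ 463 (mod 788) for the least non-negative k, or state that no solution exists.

gcd(637, 788) = 1, so a unique solution mod 788 exists.
637⁻¹ ≡ 621 (mod 788).
k ≡ 621×463 ≡ 691 (mod 788).

691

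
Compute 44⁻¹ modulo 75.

29

By the extended Euclidean algorithm:
75 = 1×44 + 31
44 = 1×31 + 13
31 = 2×13 + 5
13 = 2×5 + 3
5 = 1×3 + 2
3 = 1×2 + 1
2 = 2×1 + 0
gcd(44, 75) = 1, so the inverse exists.
Bézout: 1 = −17×75 + 29×44.
So 44⁻¹ ≡ 29 (mod 75).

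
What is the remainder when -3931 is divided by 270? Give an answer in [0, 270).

119

-3931 = -15×270 + 119, so -3931 ≡ 119 (mod 270).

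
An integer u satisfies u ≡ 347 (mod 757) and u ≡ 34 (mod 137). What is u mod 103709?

757⁻¹ mod 137: 757·59 ≡ 1 (mod 137), so 757⁻¹ ≡ 59.
u = 347 + 757·((34 − 347)·59 mod 137) = 347 + 757·28 = 21543.

21543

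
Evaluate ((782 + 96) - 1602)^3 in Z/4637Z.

782 + 96 = 878
878 - 1602 = -724 ≡ 3913 (mod 4637)
(3913)^3 ≡ 2567 (mod 4637)

2567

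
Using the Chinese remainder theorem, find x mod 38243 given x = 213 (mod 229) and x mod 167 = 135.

13495

229⁻¹ mod 167: 229*132 ≡ 1 (mod 167), so 229⁻¹ ≡ 132.
x = 213 + 229*((135 − 213)*132 mod 167) = 213 + 229*58 = 13495.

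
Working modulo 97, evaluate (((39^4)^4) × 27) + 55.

80

(39)^4 ≡ 88 (mod 97)
(88)^4 ≡ 62 (mod 97)
62 × 27 = 1674 ≡ 25 (mod 97)
25 + 55 = 80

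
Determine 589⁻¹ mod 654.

493

Apply the Euclidean algorithm and back-substitute:
654 = 1×589 + 65
589 = 9×65 + 4
65 = 16×4 + 1
4 = 4×1 + 0
gcd(589, 654) = 1, so the inverse exists.
Bézout: 1 = 145×654 − 161×589.
So 589⁻¹ ≡ −161 ≡ 493 (mod 654).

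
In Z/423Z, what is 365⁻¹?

423 = 1*365 + 58
365 = 6*58 + 17
58 = 3*17 + 7
17 = 2*7 + 3
7 = 2*3 + 1
3 = 3*1 + 0
gcd(365, 423) = 1, so the inverse exists.
Back-substitute for 1:
1 = 1*7 − 2*3
  = −2*17 + 5*7
  = 5*58 − 17*17
  = −17*365 + 107*58
  = 107*423 − 124*365
So 365⁻¹ ≡ −124 ≡ 299 (mod 423).

299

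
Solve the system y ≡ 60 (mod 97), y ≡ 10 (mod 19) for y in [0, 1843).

97⁻¹ mod 19: 97*10 ≡ 1 (mod 19), so 97⁻¹ ≡ 10.
y = 60 + 97*((10 − 60)*10 mod 19) = 60 + 97*13 = 1321.

1321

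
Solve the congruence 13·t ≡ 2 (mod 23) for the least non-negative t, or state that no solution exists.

gcd(13, 23) = 1, so a unique solution mod 23 exists.
13⁻¹ ≡ 16 (mod 23).
t ≡ 16·2 ≡ 9 (mod 23).

9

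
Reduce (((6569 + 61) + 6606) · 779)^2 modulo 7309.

2810

6569 + 61 = 6630
6630 + 6606 = 13236 ≡ 5927 (mod 7309)
5927 · 779 = 4617133 ≡ 5154 (mod 7309)
(5154)^2 ≡ 2810 (mod 7309)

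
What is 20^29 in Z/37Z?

32

20^1 ≡ 20 (mod 37)
20^2 ≡ 20^2 = 400 ≡ 30 (mod 37)
20^4 ≡ 30^2 = 900 ≡ 12 (mod 37)
20^8 ≡ 12^2 = 144 ≡ 33 (mod 37)
20^16 ≡ 33^2 = 1089 ≡ 16 (mod 37)
20^29 = 20^16 * 20^8 * 20^4 * 20^1 ≡ 16 * 33 * 12 * 20 (mod 37).
Accumulate the product:
16 * 33 = 528 ≡ 10
10 * 12 = 120 ≡ 9
9 * 20 = 180 ≡ 32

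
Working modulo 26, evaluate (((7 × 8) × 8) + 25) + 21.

0

7 × 8 = 56 ≡ 4 (mod 26)
4 × 8 = 32 ≡ 6 (mod 26)
6 + 25 = 31 ≡ 5 (mod 26)
5 + 21 = 26 ≡ 0 (mod 26)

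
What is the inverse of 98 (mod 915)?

By the extended Euclidean algorithm:
915 = 9·98 + 33
98 = 2·33 + 32
33 = 1·32 + 1
32 = 32·1 + 0
gcd(98, 915) = 1, so the inverse exists.
Bézout: 1 = 3·915 − 28·98.
So 98⁻¹ ≡ −28 ≡ 887 (mod 915).

887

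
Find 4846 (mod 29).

4846 = 167*29 + 3, so 4846 ≡ 3 (mod 29).

3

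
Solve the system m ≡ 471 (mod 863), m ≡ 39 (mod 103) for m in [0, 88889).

72963

863⁻¹ mod 103: 863×37 ≡ 1 (mod 103), so 863⁻¹ ≡ 37.
m = 471 + 863×((39 − 471)×37 mod 103) = 471 + 863×84 = 72963.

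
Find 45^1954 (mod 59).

1954 in binary is 11110100010, i.e. 1954 = 1024 + 512 + 256 + 128 + 32 + 2.
45^1 ≡ 45 (mod 59)
45^2 ≡ 45^2 = 2025 ≡ 19 (mod 59)
45^4 ≡ 19^2 = 361 ≡ 7 (mod 59)
45^8 ≡ 7^2 = 49 (mod 59)
45^16 ≡ 49^2 = 2401 ≡ 41 (mod 59)
45^32 ≡ 41^2 = 1681 ≡ 29 (mod 59)
45^64 ≡ 29^2 = 841 ≡ 15 (mod 59)
45^128 ≡ 15^2 = 225 ≡ 48 (mod 59)
45^256 ≡ 48^2 = 2304 ≡ 3 (mod 59)
45^512 ≡ 3^2 = 9 (mod 59)
45^1024 ≡ 9^2 = 81 ≡ 22 (mod 59)
45^1954 = 45^1024 × 45^512 × 45^256 × 45^128 × 45^32 × 45^2 ≡ 22 × 9 × 3 × 48 × 29 × 19 (mod 59).
Accumulate the product:
22 × 9 = 198 ≡ 21
21 × 3 = 63 ≡ 4
4 × 48 = 192 ≡ 15
15 × 29 = 435 ≡ 22
22 × 19 = 418 ≡ 5

5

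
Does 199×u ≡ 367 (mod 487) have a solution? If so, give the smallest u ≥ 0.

41

gcd(199, 487) = 1, so a unique solution mod 487 exists.
199⁻¹ ≡ 93 (mod 487).
u ≡ 93×367 ≡ 41 (mod 487).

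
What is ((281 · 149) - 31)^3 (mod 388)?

281 · 149 = 41869 ≡ 353 (mod 388)
353 - 31 = 322
(322)^3 ≡ 12 (mod 388)

12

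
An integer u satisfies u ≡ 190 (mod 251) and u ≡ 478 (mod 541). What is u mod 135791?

111383

251⁻¹ mod 541: 251×319 ≡ 1 (mod 541), so 251⁻¹ ≡ 319.
u = 190 + 251×((478 − 190)×319 mod 541) = 190 + 251×443 = 111383.
Check: 111383 mod 251 = 190, 111383 mod 541 = 478. ✓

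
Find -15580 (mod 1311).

-15580 = -12·1311 + 152, so -15580 ≡ 152 (mod 1311).

152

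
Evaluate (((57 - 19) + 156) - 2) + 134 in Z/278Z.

48

57 - 19 = 38
38 + 156 = 194
194 - 2 = 192
192 + 134 = 326 ≡ 48 (mod 278)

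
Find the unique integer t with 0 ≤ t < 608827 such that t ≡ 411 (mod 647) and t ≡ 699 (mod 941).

647⁻¹ mod 941: 647·16 ≡ 1 (mod 941), so 647⁻¹ ≡ 16.
t = 411 + 647·((699 − 411)·16 mod 941) = 411 + 647·844 = 546479.

546479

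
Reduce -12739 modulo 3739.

2217

-12739 = -4×3739 + 2217, so -12739 ≡ 2217 (mod 3739).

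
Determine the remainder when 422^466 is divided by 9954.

422^1 ≡ 422 (mod 9954)
422^2 ≡ 422^2 = 178084 ≡ 8866 (mod 9954)
422^4 ≡ 8866^2 = 78605956 ≡ 9172 (mod 9954)
422^8 ≡ 9172^2 = 84125584 ≡ 4330 (mod 9954)
422^16 ≡ 4330^2 = 18748900 ≡ 5518 (mod 9954)
422^32 ≡ 5518^2 = 30448324 ≡ 8992 (mod 9954)
422^64 ≡ 8992^2 = 80856064 ≡ 9676 (mod 9954)
422^128 ≡ 9676^2 = 93624976 ≡ 7606 (mod 9954)
422^256 ≡ 7606^2 = 57851236 ≡ 8542 (mod 9954)
422^466 = 422^256 * 422^128 * 422^64 * 422^16 * 422^2 ≡ 8542 * 7606 * 9676 * 5518 * 8866 (mod 9954).
Accumulate the product:
8542 * 7606 = 64970452 ≡ 694
694 * 9676 = 6715144 ≡ 6148
6148 * 5518 = 33924664 ≡ 1432
1432 * 8866 = 12696112 ≡ 4762

4762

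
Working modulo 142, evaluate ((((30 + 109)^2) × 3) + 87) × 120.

48

30 + 109 = 139
(139)^2 ≡ 9 (mod 142)
9 × 3 = 27
27 + 87 = 114
114 × 120 = 13680 ≡ 48 (mod 142)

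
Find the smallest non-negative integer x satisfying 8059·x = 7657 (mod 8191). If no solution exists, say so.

1121

gcd(8059, 8191) = 1, so a unique solution mod 8191 exists.
8059⁻¹ ≡ 1179 (mod 8191).
x ≡ 1179·7657 ≡ 1121 (mod 8191).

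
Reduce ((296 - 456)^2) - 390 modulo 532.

296 - 456 = -160 ≡ 372 (mod 532)
(372)^2 ≡ 64 (mod 532)
64 - 390 = -326 ≡ 206 (mod 532)

206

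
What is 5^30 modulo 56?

1

30 in binary is 11110, i.e. 30 = 16 + 8 + 4 + 2.
5^1 ≡ 5 (mod 56)
5^2 ≡ 5^2 = 25 (mod 56)
5^4 ≡ 25^2 = 625 ≡ 9 (mod 56)
5^8 ≡ 9^2 = 81 ≡ 25 (mod 56)
5^16 ≡ 25^2 = 625 ≡ 9 (mod 56)
5^30 = 5^16 × 5^8 × 5^4 × 5^2 ≡ 9 × 25 × 9 × 25 (mod 56).
Accumulate the product:
9 × 25 = 225 ≡ 1
1 × 9 = 9
9 × 25 = 225 ≡ 1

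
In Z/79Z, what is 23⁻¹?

55

79 = 3*23 + 10
23 = 2*10 + 3
10 = 3*3 + 1
3 = 3*1 + 0
gcd(23, 79) = 1, so the inverse exists.
Bézout: 1 = 7*79 − 24*23.
So 23⁻¹ ≡ −24 ≡ 55 (mod 79).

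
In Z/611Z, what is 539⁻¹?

Run the extended Euclidean algorithm:
611 = 1·539 + 72
539 = 7·72 + 35
72 = 2·35 + 2
35 = 17·2 + 1
2 = 2·1 + 0
gcd(539, 611) = 1, so the inverse exists.
Back-substitute for 1:
1 = 1·35 − 17·2
  = −17·72 + 35·35
  = 35·539 − 262·72
  = −262·611 + 297·539
So 539⁻¹ ≡ 297 (mod 611).

297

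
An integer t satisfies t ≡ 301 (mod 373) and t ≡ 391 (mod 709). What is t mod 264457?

52148

373⁻¹ mod 709: 373×230 ≡ 1 (mod 709), so 373⁻¹ ≡ 230.
t = 301 + 373×((391 − 301)×230 mod 709) = 301 + 373×139 = 52148.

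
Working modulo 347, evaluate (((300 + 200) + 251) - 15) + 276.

300 + 200 = 500 ≡ 153 (mod 347)
153 + 251 = 404 ≡ 57 (mod 347)
57 - 15 = 42
42 + 276 = 318

318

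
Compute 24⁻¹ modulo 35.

Apply the Euclidean algorithm and back-substitute:
35 = 1×24 + 11
24 = 2×11 + 2
11 = 5×2 + 1
2 = 2×1 + 0
gcd(24, 35) = 1, so the inverse exists.
Back-substitute for 1:
1 = 1×11 − 5×2
  = −5×24 + 11×11
  = 11×35 − 16×24
So 24⁻¹ ≡ −16 ≡ 19 (mod 35).

19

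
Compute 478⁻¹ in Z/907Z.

833

By the extended Euclidean algorithm:
907 = 1×478 + 429
478 = 1×429 + 49
429 = 8×49 + 37
49 = 1×37 + 12
37 = 3×12 + 1
12 = 12×1 + 0
gcd(478, 907) = 1, so the inverse exists.
Bézout: 1 = 39×907 − 74×478.
So 478⁻¹ ≡ −74 ≡ 833 (mod 907).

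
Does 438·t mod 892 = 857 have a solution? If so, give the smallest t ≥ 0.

gcd(438, 892) = 2, and 2 does not divide 857.
So the congruence has no solution.

no solution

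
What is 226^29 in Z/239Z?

29 in binary is 11101, i.e. 29 = 16 + 8 + 4 + 1.
226^1 ≡ 226 (mod 239)
226^2 ≡ 226^2 = 51076 ≡ 169 (mod 239)
226^4 ≡ 169^2 = 28561 ≡ 120 (mod 239)
226^8 ≡ 120^2 = 14400 ≡ 60 (mod 239)
226^16 ≡ 60^2 = 3600 ≡ 15 (mod 239)
226^29 = 226^16 · 226^8 · 226^4 · 226^1 ≡ 15 · 60 · 120 · 226 (mod 239).
Accumulate the product:
15 · 60 = 900 ≡ 183
183 · 120 = 21960 ≡ 211
211 · 226 = 47686 ≡ 125

125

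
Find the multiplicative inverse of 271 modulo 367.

302

By the extended Euclidean algorithm:
367 = 1×271 + 96
271 = 2×96 + 79
96 = 1×79 + 17
79 = 4×17 + 11
17 = 1×11 + 6
11 = 1×6 + 5
6 = 1×5 + 1
5 = 5×1 + 0
gcd(271, 367) = 1, so the inverse exists.
Back-substitute for 1:
1 = 1×6 − 1×5
  = −1×11 + 2×6
  = 2×17 − 3×11
  = −3×79 + 14×17
  = 14×96 − 17×79
  = −17×271 + 48×96
  = 48×367 − 65×271
So 271⁻¹ ≡ −65 ≡ 302 (mod 367).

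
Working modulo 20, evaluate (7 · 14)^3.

12

7 · 14 = 98 ≡ 18 (mod 20)
(18)^3 ≡ 12 (mod 20)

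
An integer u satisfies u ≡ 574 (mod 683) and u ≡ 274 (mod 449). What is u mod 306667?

683⁻¹ mod 449: 683·71 ≡ 1 (mod 449), so 683⁻¹ ≡ 71.
u = 574 + 683·((274 − 574)·71 mod 449) = 574 + 683·252 = 172690.

172690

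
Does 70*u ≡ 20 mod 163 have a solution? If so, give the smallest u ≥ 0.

gcd(70, 163) = 1, so a unique solution mod 163 exists.
70⁻¹ ≡ 7 (mod 163).
u ≡ 7*20 ≡ 140 (mod 163).

140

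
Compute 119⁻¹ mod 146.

27

Run the extended Euclidean algorithm:
146 = 1*119 + 27
119 = 4*27 + 11
27 = 2*11 + 5
11 = 2*5 + 1
5 = 5*1 + 0
gcd(119, 146) = 1, so the inverse exists.
Bézout: 1 = −22*146 + 27*119.
So 119⁻¹ ≡ 27 (mod 146).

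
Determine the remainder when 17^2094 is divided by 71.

2094 in binary is 100000101110, i.e. 2094 = 2048 + 32 + 8 + 4 + 2.
17^1 ≡ 17 (mod 71)
17^2 ≡ 17^2 = 289 ≡ 5 (mod 71)
17^4 ≡ 5^2 = 25 (mod 71)
17^8 ≡ 25^2 = 625 ≡ 57 (mod 71)
17^16 ≡ 57^2 = 3249 ≡ 54 (mod 71)
17^32 ≡ 54^2 = 2916 ≡ 5 (mod 71)
17^64 ≡ 5^2 = 25 (mod 71)
17^128 ≡ 25^2 = 625 ≡ 57 (mod 71)
17^256 ≡ 57^2 = 3249 ≡ 54 (mod 71)
17^512 ≡ 54^2 = 2916 ≡ 5 (mod 71)
17^1024 ≡ 5^2 = 25 (mod 71)
17^2048 ≡ 25^2 = 625 ≡ 57 (mod 71)
17^2094 = 17^2048 · 17^32 · 17^8 · 17^4 · 17^2 ≡ 57 · 5 · 57 · 25 · 5 (mod 71).
Accumulate the product:
57 · 5 = 285 ≡ 1
1 · 57 = 57
57 · 25 = 1425 ≡ 5
5 · 5 = 25

25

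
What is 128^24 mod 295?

24 in binary is 11000, i.e. 24 = 16 + 8.
128^1 ≡ 128 (mod 295)
128^2 ≡ 128^2 = 16384 ≡ 159 (mod 295)
128^4 ≡ 159^2 = 25281 ≡ 206 (mod 295)
128^8 ≡ 206^2 = 42436 ≡ 251 (mod 295)
128^16 ≡ 251^2 = 63001 ≡ 166 (mod 295)
128^24 = 128^16 * 128^8 ≡ 166 * 251 (mod 295).
166 * 251 = 41666 ≡ 71 (mod 295).

71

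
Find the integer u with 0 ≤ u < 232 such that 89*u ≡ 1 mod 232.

73

Run the extended Euclidean algorithm:
232 = 2·89 + 54
89 = 1·54 + 35
54 = 1·35 + 19
35 = 1·19 + 16
19 = 1·16 + 3
16 = 5·3 + 1
3 = 3·1 + 0
gcd(89, 232) = 1, so the inverse exists.
Back-substitute for 1:
1 = 1·16 − 5·3
  = −5·19 + 6·16
  = 6·35 − 11·19
  = −11·54 + 17·35
  = 17·89 − 28·54
  = −28·232 + 73·89
So 89⁻¹ ≡ 73 (mod 232).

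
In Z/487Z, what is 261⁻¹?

487 = 1×261 + 226
261 = 1×226 + 35
226 = 6×35 + 16
35 = 2×16 + 3
16 = 5×3 + 1
3 = 3×1 + 0
gcd(261, 487) = 1, so the inverse exists.
Bézout: 1 = 82×487 − 153×261.
So 261⁻¹ ≡ −153 ≡ 334 (mod 487).

334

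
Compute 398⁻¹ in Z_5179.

2069

By the extended Euclidean algorithm:
5179 = 13·398 + 5
398 = 79·5 + 3
5 = 1·3 + 2
3 = 1·2 + 1
2 = 2·1 + 0
gcd(398, 5179) = 1, so the inverse exists.
Back-substitute for 1:
1 = 1·3 − 1·2
  = −1·5 + 2·3
  = 2·398 − 159·5
  = −159·5179 + 2069·398
So 398⁻¹ ≡ 2069 (mod 5179).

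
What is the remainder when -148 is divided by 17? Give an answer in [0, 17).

5

-148 = -9·17 + 5, so -148 ≡ 5 (mod 17).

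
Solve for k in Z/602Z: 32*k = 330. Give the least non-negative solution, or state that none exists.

gcd(32, 602) = 2, and 2 | 330, so solutions exist.
Divide through by 2: 16*k mod 301 = 165.
16⁻¹ ≡ 207 (mod 301).
k ≡ 207*165 ≡ 142 (mod 301).
The smallest non-negative solution is k = 142.

142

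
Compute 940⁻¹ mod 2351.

2351 = 2*940 + 471
940 = 1*471 + 469
471 = 1*469 + 2
469 = 234*2 + 1
2 = 2*1 + 0
gcd(940, 2351) = 1, so the inverse exists.
Bézout: 1 = −469*2351 + 1173*940.
So 940⁻¹ ≡ 1173 (mod 2351).

1173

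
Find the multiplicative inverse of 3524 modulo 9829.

By the extended Euclidean algorithm:
9829 = 2*3524 + 2781
3524 = 1*2781 + 743
2781 = 3*743 + 552
743 = 1*552 + 191
552 = 2*191 + 170
191 = 1*170 + 21
170 = 8*21 + 2
21 = 10*2 + 1
2 = 2*1 + 0
gcd(3524, 9829) = 1, so the inverse exists.
Bézout: 1 = −1679*9829 + 4683*3524.
So 3524⁻¹ ≡ 4683 (mod 9829).

4683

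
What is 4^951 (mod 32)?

Using repeated squaring:
951 in binary is 1110110111, i.e. 951 = 512 + 256 + 128 + 32 + 16 + 4 + 2 + 1.
4^1 ≡ 4 (mod 32)
4^2 ≡ 4^2 = 16 (mod 32)
4^4 ≡ 16^2 = 256 ≡ 0 (mod 32)
4^8 ≡ 0^2 = 0 (mod 32)
4^16 ≡ 0^2 = 0 (mod 32)
4^32 ≡ 0^2 = 0 (mod 32)
4^64 ≡ 0^2 = 0 (mod 32)
4^128 ≡ 0^2 = 0 (mod 32)
4^256 ≡ 0^2 = 0 (mod 32)
4^512 ≡ 0^2 = 0 (mod 32)
4^951 = 4^512 · 4^256 · 4^128 · 4^32 · 4^16 · 4^4 · 4^2 · 4^1 ≡ 0 · 0 · 0 · 0 · 0 · 0 · 16 · 4 (mod 32).
Accumulate the product:
0 · 0 = 0
0 · 0 = 0
0 · 0 = 0
0 · 0 = 0
0 · 0 = 0
0 · 16 = 0
0 · 4 = 0

0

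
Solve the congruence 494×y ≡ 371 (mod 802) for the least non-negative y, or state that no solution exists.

no solution

gcd(494, 802) = 2, and 2 does not divide 371.
So the congruence has no solution.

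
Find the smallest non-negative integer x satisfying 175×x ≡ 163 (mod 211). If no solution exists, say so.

gcd(175, 211) = 1, so a unique solution mod 211 exists.
175⁻¹ ≡ 41 (mod 211).
x ≡ 41×163 ≡ 142 (mod 211).

142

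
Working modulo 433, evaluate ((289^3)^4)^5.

(289)^3 ≡ 417 (mod 433)
(417)^4 ≡ 153 (mod 433)
(153)^5 ≡ 256 (mod 433)

256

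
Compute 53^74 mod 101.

By square-and-multiply:
53^1 ≡ 53 (mod 101)
53^2 ≡ 53^2 = 2809 ≡ 82 (mod 101)
53^4 ≡ 82^2 = 6724 ≡ 58 (mod 101)
53^8 ≡ 58^2 = 3364 ≡ 31 (mod 101)
53^16 ≡ 31^2 = 961 ≡ 52 (mod 101)
53^32 ≡ 52^2 = 2704 ≡ 78 (mod 101)
53^64 ≡ 78^2 = 6084 ≡ 24 (mod 101)
53^74 = 53^64 * 53^8 * 53^2 ≡ 24 * 31 * 82 (mod 101).
Accumulate the product:
24 * 31 = 744 ≡ 37
37 * 82 = 3034 ≡ 4

4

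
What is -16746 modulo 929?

-16746 = -19*929 + 905, so -16746 ≡ 905 (mod 929).

905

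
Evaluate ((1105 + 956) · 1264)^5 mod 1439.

799

1105 + 956 = 2061 ≡ 622 (mod 1439)
622 · 1264 = 786208 ≡ 514 (mod 1439)
(514)^5 ≡ 799 (mod 1439)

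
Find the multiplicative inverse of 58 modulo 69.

25

69 = 1*58 + 11
58 = 5*11 + 3
11 = 3*3 + 2
3 = 1*2 + 1
2 = 2*1 + 0
gcd(58, 69) = 1, so the inverse exists.
Back-substitute for 1:
1 = 1*3 − 1*2
  = −1*11 + 4*3
  = 4*58 − 21*11
  = −21*69 + 25*58
So 58⁻¹ ≡ 25 (mod 69).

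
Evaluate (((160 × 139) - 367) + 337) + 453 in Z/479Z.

160 × 139 = 22240 ≡ 206 (mod 479)
206 - 367 = -161 ≡ 318 (mod 479)
318 + 337 = 655 ≡ 176 (mod 479)
176 + 453 = 629 ≡ 150 (mod 479)

150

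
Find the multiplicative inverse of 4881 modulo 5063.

By the extended Euclidean algorithm:
5063 = 1×4881 + 182
4881 = 26×182 + 149
182 = 1×149 + 33
149 = 4×33 + 17
33 = 1×17 + 16
17 = 1×16 + 1
16 = 16×1 + 0
gcd(4881, 5063) = 1, so the inverse exists.
Back-substitute for 1:
1 = 1×17 − 1×16
  = −1×33 + 2×17
  = 2×149 − 9×33
  = −9×182 + 11×149
  = 11×4881 − 295×182
  = −295×5063 + 306×4881
So 4881⁻¹ ≡ 306 (mod 5063).

306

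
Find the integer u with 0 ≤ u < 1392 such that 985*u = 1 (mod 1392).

985

By the extended Euclidean algorithm:
1392 = 1×985 + 407
985 = 2×407 + 171
407 = 2×171 + 65
171 = 2×65 + 41
65 = 1×41 + 24
41 = 1×24 + 17
24 = 1×17 + 7
17 = 2×7 + 3
7 = 2×3 + 1
3 = 3×1 + 0
gcd(985, 1392) = 1, so the inverse exists.
Back-substitute for 1:
1 = 1×7 − 2×3
  = −2×17 + 5×7
  = 5×24 − 7×17
  = −7×41 + 12×24
  = 12×65 − 19×41
  = −19×171 + 50×65
  = 50×407 − 119×171
  = −119×985 + 288×407
  = 288×1392 − 407×985
So 985⁻¹ ≡ −407 ≡ 985 (mod 1392).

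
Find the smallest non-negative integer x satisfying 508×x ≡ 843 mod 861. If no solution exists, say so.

gcd(508, 861) = 1, so a unique solution mod 861 exists.
508⁻¹ ≡ 100 (mod 861).
x ≡ 100×843 ≡ 783 (mod 861).

783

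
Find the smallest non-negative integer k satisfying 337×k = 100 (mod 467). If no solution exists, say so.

107

gcd(337, 467) = 1, so a unique solution mod 467 exists.
337⁻¹ ≡ 370 (mod 467).
k ≡ 370×100 ≡ 107 (mod 467).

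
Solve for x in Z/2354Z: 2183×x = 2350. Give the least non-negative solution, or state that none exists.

gcd(2183, 2354) = 1, so a unique solution mod 2354 exists.
2183⁻¹ ≡ 647 (mod 2354).
x ≡ 647×2350 ≡ 2120 (mod 2354).

2120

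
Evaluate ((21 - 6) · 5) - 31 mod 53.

44

21 - 6 = 15
15 · 5 = 75 ≡ 22 (mod 53)
22 - 31 = -9 ≡ 44 (mod 53)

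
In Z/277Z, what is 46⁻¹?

271

277 = 6*46 + 1
46 = 46*1 + 0
gcd(46, 277) = 1, so the inverse exists.
Back-substitute for 1:
1 = 1*277 − 6*46
So 46⁻¹ ≡ −6 ≡ 271 (mod 277).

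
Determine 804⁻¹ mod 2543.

Run the extended Euclidean algorithm:
2543 = 3·804 + 131
804 = 6·131 + 18
131 = 7·18 + 5
18 = 3·5 + 3
5 = 1·3 + 2
3 = 1·2 + 1
2 = 2·1 + 0
gcd(804, 2543) = 1, so the inverse exists.
Back-substitute for 1:
1 = 1·3 − 1·2
  = −1·5 + 2·3
  = 2·18 − 7·5
  = −7·131 + 51·18
  = 51·804 − 313·131
  = −313·2543 + 990·804
So 804⁻¹ ≡ 990 (mod 2543).

990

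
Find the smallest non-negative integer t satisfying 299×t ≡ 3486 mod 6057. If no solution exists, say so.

gcd(299, 6057) = 1, so a unique solution mod 6057 exists.
299⁻¹ ≡ 1337 (mod 6057).
t ≡ 1337×3486 ≡ 2949 (mod 6057).

2949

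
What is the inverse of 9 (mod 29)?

13

By the extended Euclidean algorithm:
29 = 3·9 + 2
9 = 4·2 + 1
2 = 2·1 + 0
gcd(9, 29) = 1, so the inverse exists.
Back-substitute for 1:
1 = 1·9 − 4·2
  = −4·29 + 13·9
So 9⁻¹ ≡ 13 (mod 29).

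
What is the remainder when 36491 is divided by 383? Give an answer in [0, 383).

106

36491 = 95·383 + 106, so 36491 ≡ 106 (mod 383).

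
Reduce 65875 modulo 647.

528

65875 = 101×647 + 528, so 65875 ≡ 528 (mod 647).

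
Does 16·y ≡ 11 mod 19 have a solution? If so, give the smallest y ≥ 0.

gcd(16, 19) = 1, so a unique solution mod 19 exists.
16⁻¹ ≡ 6 (mod 19).
y ≡ 6·11 ≡ 9 (mod 19).

9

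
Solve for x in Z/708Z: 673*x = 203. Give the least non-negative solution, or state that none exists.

gcd(673, 708) = 1, so a unique solution mod 708 exists.
673⁻¹ ≡ 445 (mod 708).
x ≡ 445*203 ≡ 419 (mod 708).

419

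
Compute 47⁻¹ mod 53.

53 = 1×47 + 6
47 = 7×6 + 5
6 = 1×5 + 1
5 = 5×1 + 0
gcd(47, 53) = 1, so the inverse exists.
Back-substitute for 1:
1 = 1×6 − 1×5
  = −1×47 + 8×6
  = 8×53 − 9×47
So 47⁻¹ ≡ −9 ≡ 44 (mod 53).

44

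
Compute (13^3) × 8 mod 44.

(13)^3 ≡ 41 (mod 44)
41 × 8 = 328 ≡ 20 (mod 44)

20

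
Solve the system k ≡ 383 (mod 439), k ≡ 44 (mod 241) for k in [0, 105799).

439⁻¹ mod 241: 439*28 ≡ 1 (mod 241), so 439⁻¹ ≡ 28.
k = 383 + 439*((44 − 383)*28 mod 241) = 383 + 439*148 = 65355.
Check: 65355 mod 439 = 383, 65355 mod 241 = 44. ✓

65355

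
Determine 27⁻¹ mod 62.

23

62 = 2×27 + 8
27 = 3×8 + 3
8 = 2×3 + 2
3 = 1×2 + 1
2 = 2×1 + 0
gcd(27, 62) = 1, so the inverse exists.
Back-substitute for 1:
1 = 1×3 − 1×2
  = −1×8 + 3×3
  = 3×27 − 10×8
  = −10×62 + 23×27
So 27⁻¹ ≡ 23 (mod 62).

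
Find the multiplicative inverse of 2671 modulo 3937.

1048

Run the extended Euclidean algorithm:
3937 = 1·2671 + 1266
2671 = 2·1266 + 139
1266 = 9·139 + 15
139 = 9·15 + 4
15 = 3·4 + 3
4 = 1·3 + 1
3 = 3·1 + 0
gcd(2671, 3937) = 1, so the inverse exists.
Back-substitute for 1:
1 = 1·4 − 1·3
  = −1·15 + 4·4
  = 4·139 − 37·15
  = −37·1266 + 337·139
  = 337·2671 − 711·1266
  = −711·3937 + 1048·2671
So 2671⁻¹ ≡ 1048 (mod 3937).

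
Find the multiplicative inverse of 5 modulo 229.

Run the extended Euclidean algorithm:
229 = 45*5 + 4
5 = 1*4 + 1
4 = 4*1 + 0
gcd(5, 229) = 1, so the inverse exists.
Back-substitute for 1:
1 = 1*5 − 1*4
  = −1*229 + 46*5
So 5⁻¹ ≡ 46 (mod 229).

46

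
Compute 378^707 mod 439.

378^1 ≡ 378 (mod 439)
378^2 ≡ 378^2 = 142884 ≡ 209 (mod 439)
378^4 ≡ 209^2 = 43681 ≡ 220 (mod 439)
378^8 ≡ 220^2 = 48400 ≡ 110 (mod 439)
378^16 ≡ 110^2 = 12100 ≡ 247 (mod 439)
378^32 ≡ 247^2 = 61009 ≡ 427 (mod 439)
378^64 ≡ 427^2 = 182329 ≡ 144 (mod 439)
378^128 ≡ 144^2 = 20736 ≡ 103 (mod 439)
378^256 ≡ 103^2 = 10609 ≡ 73 (mod 439)
378^512 ≡ 73^2 = 5329 ≡ 61 (mod 439)
378^707 = 378^512 · 378^128 · 378^64 · 378^2 · 378^1 ≡ 61 · 103 · 144 · 209 · 378 (mod 439).
Accumulate the product:
61 · 103 = 6283 ≡ 137
137 · 144 = 19728 ≡ 412
412 · 209 = 86108 ≡ 64
64 · 378 = 24192 ≡ 47

47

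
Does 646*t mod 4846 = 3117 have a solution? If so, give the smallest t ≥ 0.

gcd(646, 4846) = 2, and 2 does not divide 3117.
So the congruence has no solution.

no solution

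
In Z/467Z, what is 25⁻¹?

467 = 18·25 + 17
25 = 1·17 + 8
17 = 2·8 + 1
8 = 8·1 + 0
gcd(25, 467) = 1, so the inverse exists.
Back-substitute for 1:
1 = 1·17 − 2·8
  = −2·25 + 3·17
  = 3·467 − 56·25
So 25⁻¹ ≡ −56 ≡ 411 (mod 467).

411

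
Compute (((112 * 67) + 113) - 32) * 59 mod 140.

112 * 67 = 7504 ≡ 84 (mod 140)
84 + 113 = 197 ≡ 57 (mod 140)
57 - 32 = 25
25 * 59 = 1475 ≡ 75 (mod 140)

75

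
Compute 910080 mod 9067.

3380

910080 = 100×9067 + 3380, so 910080 ≡ 3380 (mod 9067).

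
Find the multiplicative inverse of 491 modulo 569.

124

Apply the Euclidean algorithm and back-substitute:
569 = 1*491 + 78
491 = 6*78 + 23
78 = 3*23 + 9
23 = 2*9 + 5
9 = 1*5 + 4
5 = 1*4 + 1
4 = 4*1 + 0
gcd(491, 569) = 1, so the inverse exists.
Bézout: 1 = −107*569 + 124*491.
So 491⁻¹ ≡ 124 (mod 569).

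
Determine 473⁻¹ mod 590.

237

Apply the Euclidean algorithm and back-substitute:
590 = 1*473 + 117
473 = 4*117 + 5
117 = 23*5 + 2
5 = 2*2 + 1
2 = 2*1 + 0
gcd(473, 590) = 1, so the inverse exists.
Bézout: 1 = −190*590 + 237*473.
So 473⁻¹ ≡ 237 (mod 590).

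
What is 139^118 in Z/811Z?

By square-and-multiply:
118 in binary is 1110110, i.e. 118 = 64 + 32 + 16 + 4 + 2.
139^1 ≡ 139 (mod 811)
139^2 ≡ 139^2 = 19321 ≡ 668 (mod 811)
139^4 ≡ 668^2 = 446224 ≡ 174 (mod 811)
139^8 ≡ 174^2 = 30276 ≡ 269 (mod 811)
139^16 ≡ 269^2 = 72361 ≡ 182 (mod 811)
139^32 ≡ 182^2 = 33124 ≡ 684 (mod 811)
139^64 ≡ 684^2 = 467856 ≡ 720 (mod 811)
139^118 = 139^64 · 139^32 · 139^16 · 139^4 · 139^2 ≡ 720 · 684 · 182 · 174 · 668 (mod 811).
Accumulate the product:
720 · 684 = 492480 ≡ 203
203 · 182 = 36946 ≡ 451
451 · 174 = 78474 ≡ 618
618 · 668 = 412824 ≡ 25

25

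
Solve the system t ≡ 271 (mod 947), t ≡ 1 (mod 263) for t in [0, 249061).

947⁻¹ mod 263: 947×5 ≡ 1 (mod 263), so 947⁻¹ ≡ 5.
t = 271 + 947×((1 − 271)×5 mod 263) = 271 + 947×228 = 216187.

216187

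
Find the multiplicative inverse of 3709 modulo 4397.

850

4397 = 1·3709 + 688
3709 = 5·688 + 269
688 = 2·269 + 150
269 = 1·150 + 119
150 = 1·119 + 31
119 = 3·31 + 26
31 = 1·26 + 5
26 = 5·5 + 1
5 = 5·1 + 0
gcd(3709, 4397) = 1, so the inverse exists.
Back-substitute for 1:
1 = 1·26 − 5·5
  = −5·31 + 6·26
  = 6·119 − 23·31
  = −23·150 + 29·119
  = 29·269 − 52·150
  = −52·688 + 133·269
  = 133·3709 − 717·688
  = −717·4397 + 850·3709
So 3709⁻¹ ≡ 850 (mod 4397).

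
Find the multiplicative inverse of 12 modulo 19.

Run the extended Euclidean algorithm:
19 = 1*12 + 7
12 = 1*7 + 5
7 = 1*5 + 2
5 = 2*2 + 1
2 = 2*1 + 0
gcd(12, 19) = 1, so the inverse exists.
Bézout: 1 = −5*19 + 8*12.
So 12⁻¹ ≡ 8 (mod 19).

8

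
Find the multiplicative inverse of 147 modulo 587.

By the extended Euclidean algorithm:
587 = 3·147 + 146
147 = 1·146 + 1
146 = 146·1 + 0
gcd(147, 587) = 1, so the inverse exists.
Back-substitute for 1:
1 = 1·147 − 1·146
  = −1·587 + 4·147
So 147⁻¹ ≡ 4 (mod 587).

4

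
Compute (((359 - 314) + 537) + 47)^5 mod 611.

359 - 314 = 45
45 + 537 = 582
582 + 47 = 629 ≡ 18 (mod 611)
(18)^5 ≡ 356 (mod 611)

356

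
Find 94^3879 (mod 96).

64

94^1 ≡ 94 (mod 96)
94^2 ≡ 94^2 = 8836 ≡ 4 (mod 96)
94^4 ≡ 4^2 = 16 (mod 96)
94^8 ≡ 16^2 = 256 ≡ 64 (mod 96)
94^16 ≡ 64^2 = 4096 ≡ 64 (mod 96)
94^32 ≡ 64^2 = 4096 ≡ 64 (mod 96)
94^64 ≡ 64^2 = 4096 ≡ 64 (mod 96)
94^128 ≡ 64^2 = 4096 ≡ 64 (mod 96)
94^256 ≡ 64^2 = 4096 ≡ 64 (mod 96)
94^512 ≡ 64^2 = 4096 ≡ 64 (mod 96)
94^1024 ≡ 64^2 = 4096 ≡ 64 (mod 96)
94^2048 ≡ 64^2 = 4096 ≡ 64 (mod 96)
94^3879 = 94^2048 * 94^1024 * 94^512 * 94^256 * 94^32 * 94^4 * 94^2 * 94^1 ≡ 64 * 64 * 64 * 64 * 64 * 16 * 4 * 94 (mod 96).
Accumulate the product:
64 * 64 = 4096 ≡ 64
64 * 64 = 4096 ≡ 64
64 * 64 = 4096 ≡ 64
64 * 64 = 4096 ≡ 64
64 * 16 = 1024 ≡ 64
64 * 4 = 256 ≡ 64
64 * 94 = 6016 ≡ 64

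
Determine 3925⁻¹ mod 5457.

2269

Run the extended Euclidean algorithm:
5457 = 1·3925 + 1532
3925 = 2·1532 + 861
1532 = 1·861 + 671
861 = 1·671 + 190
671 = 3·190 + 101
190 = 1·101 + 89
101 = 1·89 + 12
89 = 7·12 + 5
12 = 2·5 + 2
5 = 2·2 + 1
2 = 2·1 + 0
gcd(3925, 5457) = 1, so the inverse exists.
Back-substitute for 1:
1 = 1·5 − 2·2
  = −2·12 + 5·5
  = 5·89 − 37·12
  = −37·101 + 42·89
  = 42·190 − 79·101
  = −79·671 + 279·190
  = 279·861 − 358·671
  = −358·1532 + 637·861
  = 637·3925 − 1632·1532
  = −1632·5457 + 2269·3925
So 3925⁻¹ ≡ 2269 (mod 5457).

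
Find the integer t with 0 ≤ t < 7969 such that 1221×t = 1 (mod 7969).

Apply the Euclidean algorithm and back-substitute:
7969 = 6*1221 + 643
1221 = 1*643 + 578
643 = 1*578 + 65
578 = 8*65 + 58
65 = 1*58 + 7
58 = 8*7 + 2
7 = 3*2 + 1
2 = 2*1 + 0
gcd(1221, 7969) = 1, so the inverse exists.
Back-substitute for 1:
1 = 1*7 − 3*2
  = −3*58 + 25*7
  = 25*65 − 28*58
  = −28*578 + 249*65
  = 249*643 − 277*578
  = −277*1221 + 526*643
  = 526*7969 − 3433*1221
So 1221⁻¹ ≡ −3433 ≡ 4536 (mod 7969).

4536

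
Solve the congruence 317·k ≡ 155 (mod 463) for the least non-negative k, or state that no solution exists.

389

gcd(317, 463) = 1, so a unique solution mod 463 exists.
317⁻¹ ≡ 352 (mod 463).
k ≡ 352·155 ≡ 389 (mod 463).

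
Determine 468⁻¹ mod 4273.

210

By the extended Euclidean algorithm:
4273 = 9·468 + 61
468 = 7·61 + 41
61 = 1·41 + 20
41 = 2·20 + 1
20 = 20·1 + 0
gcd(468, 4273) = 1, so the inverse exists.
Back-substitute for 1:
1 = 1·41 − 2·20
  = −2·61 + 3·41
  = 3·468 − 23·61
  = −23·4273 + 210·468
So 468⁻¹ ≡ 210 (mod 4273).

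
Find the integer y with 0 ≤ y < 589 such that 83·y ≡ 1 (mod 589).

589 = 7×83 + 8
83 = 10×8 + 3
8 = 2×3 + 2
3 = 1×2 + 1
2 = 2×1 + 0
gcd(83, 589) = 1, so the inverse exists.
Back-substitute for 1:
1 = 1×3 − 1×2
  = −1×8 + 3×3
  = 3×83 − 31×8
  = −31×589 + 220×83
So 83⁻¹ ≡ 220 (mod 589).

220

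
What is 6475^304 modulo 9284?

304 in binary is 100110000, i.e. 304 = 256 + 32 + 16.
6475^1 ≡ 6475 (mod 9284)
6475^2 ≡ 6475^2 = 41925625 ≡ 8365 (mod 9284)
6475^4 ≡ 8365^2 = 69973225 ≡ 9001 (mod 9284)
6475^8 ≡ 9001^2 = 81018001 ≡ 5817 (mod 9284)
6475^16 ≡ 5817^2 = 33837489 ≡ 6593 (mod 9284)
6475^32 ≡ 6593^2 = 43467649 ≡ 9245 (mod 9284)
6475^64 ≡ 9245^2 = 85470025 ≡ 1521 (mod 9284)
6475^128 ≡ 1521^2 = 2313441 ≡ 1725 (mod 9284)
6475^256 ≡ 1725^2 = 2975625 ≡ 4745 (mod 9284)
6475^304 = 6475^256 × 6475^32 × 6475^16 ≡ 4745 × 9245 × 6593 (mod 9284).
Accumulate the product:
4745 × 9245 = 43867525 ≡ 625
625 × 6593 = 4120625 ≡ 7813

7813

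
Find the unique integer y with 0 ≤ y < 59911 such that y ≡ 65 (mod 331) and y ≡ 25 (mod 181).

331⁻¹ mod 181: 331·35 ≡ 1 (mod 181), so 331⁻¹ ≡ 35.
y = 65 + 331·((25 − 65)·35 mod 181) = 65 + 331·48 = 15953.
Check: 15953 mod 331 = 65, 15953 mod 181 = 25. ✓

15953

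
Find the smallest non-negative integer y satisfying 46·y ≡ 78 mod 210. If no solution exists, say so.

gcd(46, 210) = 2, and 2 | 78, so solutions exist.
Divide through by 2: 23·y mod 105 = 39.
23⁻¹ ≡ 32 (mod 105).
y ≡ 32·39 ≡ 93 (mod 105).
The smallest non-negative solution is y = 93.

93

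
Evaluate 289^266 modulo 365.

Using repeated squaring:
266 in binary is 100001010, i.e. 266 = 256 + 8 + 2.
289^1 ≡ 289 (mod 365)
289^2 ≡ 289^2 = 83521 ≡ 301 (mod 365)
289^4 ≡ 301^2 = 90601 ≡ 81 (mod 365)
289^8 ≡ 81^2 = 6561 ≡ 356 (mod 365)
289^16 ≡ 356^2 = 126736 ≡ 81 (mod 365)
289^32 ≡ 81^2 = 6561 ≡ 356 (mod 365)
289^64 ≡ 356^2 = 126736 ≡ 81 (mod 365)
289^128 ≡ 81^2 = 6561 ≡ 356 (mod 365)
289^256 ≡ 356^2 = 126736 ≡ 81 (mod 365)
289^266 = 289^256 × 289^8 × 289^2 ≡ 81 × 356 × 301 (mod 365).
Accumulate the product:
81 × 356 = 28836 ≡ 1
1 × 301 = 301

301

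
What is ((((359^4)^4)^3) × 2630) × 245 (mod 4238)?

954

(359)^4 ≡ 911 (mod 4238)
(911)^4 ≡ 3017 (mod 4238)
(3017)^3 ≡ 1613 (mod 4238)
1613 × 2630 = 4242190 ≡ 4190 (mod 4238)
4190 × 245 = 1026550 ≡ 954 (mod 4238)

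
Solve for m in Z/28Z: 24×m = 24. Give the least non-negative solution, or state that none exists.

gcd(24, 28) = 4, and 4 | 24, so solutions exist.
Divide through by 4: 6×m ≡ 6 mod 7.
6⁻¹ ≡ 6 (mod 7).
m ≡ 6×6 ≡ 1 (mod 7).
The smallest non-negative solution is m = 1.

1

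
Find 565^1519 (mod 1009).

443

1519 in binary is 10111101111, i.e. 1519 = 1024 + 256 + 128 + 64 + 32 + 8 + 4 + 2 + 1.
565^1 ≡ 565 (mod 1009)
565^2 ≡ 565^2 = 319225 ≡ 381 (mod 1009)
565^4 ≡ 381^2 = 145161 ≡ 874 (mod 1009)
565^8 ≡ 874^2 = 763876 ≡ 63 (mod 1009)
565^16 ≡ 63^2 = 3969 ≡ 942 (mod 1009)
565^32 ≡ 942^2 = 887364 ≡ 453 (mod 1009)
565^64 ≡ 453^2 = 205209 ≡ 382 (mod 1009)
565^128 ≡ 382^2 = 145924 ≡ 628 (mod 1009)
565^256 ≡ 628^2 = 394384 ≡ 874 (mod 1009)
565^512 ≡ 874^2 = 763876 ≡ 63 (mod 1009)
565^1024 ≡ 63^2 = 3969 ≡ 942 (mod 1009)
565^1519 = 565^1024 * 565^256 * 565^128 * 565^64 * 565^32 * 565^8 * 565^4 * 565^2 * 565^1 ≡ 942 * 874 * 628 * 382 * 453 * 63 * 874 * 381 * 565 (mod 1009).
Accumulate the product:
942 * 874 = 823308 ≡ 973
973 * 628 = 611044 ≡ 599
599 * 382 = 228818 ≡ 784
784 * 453 = 355152 ≡ 993
993 * 63 = 62559 ≡ 1
1 * 874 = 874
874 * 381 = 332994 ≡ 24
24 * 565 = 13560 ≡ 443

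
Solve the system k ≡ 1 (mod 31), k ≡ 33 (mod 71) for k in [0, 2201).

1737

31⁻¹ mod 71: 31*55 ≡ 1 (mod 71), so 31⁻¹ ≡ 55.
k = 1 + 31*((33 − 1)*55 mod 71) = 1 + 31*56 = 1737.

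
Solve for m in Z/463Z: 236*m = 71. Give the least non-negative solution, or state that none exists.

gcd(236, 463) = 1, so a unique solution mod 463 exists.
236⁻¹ ≡ 206 (mod 463).
m ≡ 206*71 ≡ 273 (mod 463).

273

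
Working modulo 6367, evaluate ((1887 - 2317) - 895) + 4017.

1887 - 2317 = -430 ≡ 5937 (mod 6367)
5937 - 895 = 5042
5042 + 4017 = 9059 ≡ 2692 (mod 6367)

2692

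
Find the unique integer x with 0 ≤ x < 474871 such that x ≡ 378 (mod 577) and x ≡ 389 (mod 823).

577⁻¹ mod 823: 577*184 ≡ 1 (mod 823), so 577⁻¹ ≡ 184.
x = 378 + 577*((389 − 378)*184 mod 823) = 378 + 577*378 = 218484.

218484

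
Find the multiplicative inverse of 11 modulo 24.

24 = 2×11 + 2
11 = 5×2 + 1
2 = 2×1 + 0
gcd(11, 24) = 1, so the inverse exists.
Bézout: 1 = −5×24 + 11×11.
So 11⁻¹ ≡ 11 (mod 24).

11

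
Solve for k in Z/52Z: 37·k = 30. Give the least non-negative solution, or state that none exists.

gcd(37, 52) = 1, so a unique solution mod 52 exists.
37⁻¹ ≡ 45 (mod 52).
k ≡ 45·30 ≡ 50 (mod 52).

50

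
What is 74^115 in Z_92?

Compute successive squares:
115 in binary is 1110011, i.e. 115 = 64 + 32 + 16 + 2 + 1.
74^1 ≡ 74 (mod 92)
74^2 ≡ 74^2 = 5476 ≡ 48 (mod 92)
74^4 ≡ 48^2 = 2304 ≡ 4 (mod 92)
74^8 ≡ 4^2 = 16 (mod 92)
74^16 ≡ 16^2 = 256 ≡ 72 (mod 92)
74^32 ≡ 72^2 = 5184 ≡ 32 (mod 92)
74^64 ≡ 32^2 = 1024 ≡ 12 (mod 92)
74^115 = 74^64 * 74^32 * 74^16 * 74^2 * 74^1 ≡ 12 * 32 * 72 * 48 * 74 (mod 92).
Accumulate the product:
12 * 32 = 384 ≡ 16
16 * 72 = 1152 ≡ 48
48 * 48 = 2304 ≡ 4
4 * 74 = 296 ≡ 20

20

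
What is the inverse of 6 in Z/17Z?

17 = 2×6 + 5
6 = 1×5 + 1
5 = 5×1 + 0
gcd(6, 17) = 1, so the inverse exists.
Bézout: 1 = −1×17 + 3×6.
So 6⁻¹ ≡ 3 (mod 17).

3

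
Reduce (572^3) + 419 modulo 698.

511

(572)^3 ≡ 92 (mod 698)
92 + 419 = 511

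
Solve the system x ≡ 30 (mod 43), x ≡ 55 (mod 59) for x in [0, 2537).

43⁻¹ mod 59: 43*11 ≡ 1 (mod 59), so 43⁻¹ ≡ 11.
x = 30 + 43*((55 − 30)*11 mod 59) = 30 + 43*39 = 1707.

1707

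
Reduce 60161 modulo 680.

321

60161 = 88·680 + 321, so 60161 ≡ 321 (mod 680).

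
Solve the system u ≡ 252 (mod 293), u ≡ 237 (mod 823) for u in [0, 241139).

293⁻¹ mod 823: 293*632 ≡ 1 (mod 823), so 293⁻¹ ≡ 632.
u = 252 + 293*((237 − 252)*632 mod 823) = 252 + 293*396 = 116280.

116280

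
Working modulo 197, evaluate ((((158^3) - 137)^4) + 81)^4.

16

(158)^3 ≡ 175 (mod 197)
175 - 137 = 38
(38)^4 ≡ 88 (mod 197)
88 + 81 = 169
(169)^4 ≡ 16 (mod 197)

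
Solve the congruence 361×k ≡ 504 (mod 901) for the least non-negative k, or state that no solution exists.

gcd(361, 901) = 1, so a unique solution mod 901 exists.
361⁻¹ ≡ 302 (mod 901).
k ≡ 302×504 ≡ 840 (mod 901).

840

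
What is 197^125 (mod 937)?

713

125 in binary is 1111101, i.e. 125 = 64 + 32 + 16 + 8 + 4 + 1.
197^1 ≡ 197 (mod 937)
197^2 ≡ 197^2 = 38809 ≡ 392 (mod 937)
197^4 ≡ 392^2 = 153664 ≡ 933 (mod 937)
197^8 ≡ 933^2 = 870489 ≡ 16 (mod 937)
197^16 ≡ 16^2 = 256 (mod 937)
197^32 ≡ 256^2 = 65536 ≡ 883 (mod 937)
197^64 ≡ 883^2 = 779689 ≡ 105 (mod 937)
197^125 = 197^64 × 197^32 × 197^16 × 197^8 × 197^4 × 197^1 ≡ 105 × 883 × 256 × 16 × 933 × 197 (mod 937).
Accumulate the product:
105 × 883 = 92715 ≡ 889
889 × 256 = 227584 ≡ 830
830 × 16 = 13280 ≡ 162
162 × 933 = 151146 ≡ 289
289 × 197 = 56933 ≡ 713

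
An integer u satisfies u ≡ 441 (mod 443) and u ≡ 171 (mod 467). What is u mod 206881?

57145

443⁻¹ mod 467: 443*214 ≡ 1 (mod 467), so 443⁻¹ ≡ 214.
u = 441 + 443*((171 − 441)*214 mod 467) = 441 + 443*128 = 57145.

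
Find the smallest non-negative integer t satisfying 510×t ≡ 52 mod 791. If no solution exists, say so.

788

gcd(510, 791) = 1, so a unique solution mod 791 exists.
510⁻¹ ≡ 76 (mod 791).
t ≡ 76×52 ≡ 788 (mod 791).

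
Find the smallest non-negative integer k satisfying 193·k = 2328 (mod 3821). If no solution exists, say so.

gcd(193, 3821) = 1, so a unique solution mod 3821 exists.
193⁻¹ ≡ 1960 (mod 3821).
k ≡ 1960·2328 ≡ 606 (mod 3821).

606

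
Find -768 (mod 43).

6

-768 = -18·43 + 6, so -768 ≡ 6 (mod 43).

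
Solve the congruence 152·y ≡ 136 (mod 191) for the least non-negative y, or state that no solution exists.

21

gcd(152, 191) = 1, so a unique solution mod 191 exists.
152⁻¹ ≡ 142 (mod 191).
y ≡ 142·136 ≡ 21 (mod 191).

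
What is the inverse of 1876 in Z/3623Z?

983

By the extended Euclidean algorithm:
3623 = 1*1876 + 1747
1876 = 1*1747 + 129
1747 = 13*129 + 70
129 = 1*70 + 59
70 = 1*59 + 11
59 = 5*11 + 4
11 = 2*4 + 3
4 = 1*3 + 1
3 = 3*1 + 0
gcd(1876, 3623) = 1, so the inverse exists.
Bézout: 1 = −509*3623 + 983*1876.
So 1876⁻¹ ≡ 983 (mod 3623).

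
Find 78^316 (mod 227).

4

By square-and-multiply:
316 in binary is 100111100, i.e. 316 = 256 + 32 + 16 + 8 + 4.
78^1 ≡ 78 (mod 227)
78^2 ≡ 78^2 = 6084 ≡ 182 (mod 227)
78^4 ≡ 182^2 = 33124 ≡ 209 (mod 227)
78^8 ≡ 209^2 = 43681 ≡ 97 (mod 227)
78^16 ≡ 97^2 = 9409 ≡ 102 (mod 227)
78^32 ≡ 102^2 = 10404 ≡ 189 (mod 227)
78^64 ≡ 189^2 = 35721 ≡ 82 (mod 227)
78^128 ≡ 82^2 = 6724 ≡ 141 (mod 227)
78^256 ≡ 141^2 = 19881 ≡ 132 (mod 227)
78^316 = 78^256 * 78^32 * 78^16 * 78^8 * 78^4 ≡ 132 * 189 * 102 * 97 * 209 (mod 227).
Accumulate the product:
132 * 189 = 24948 ≡ 205
205 * 102 = 20910 ≡ 26
26 * 97 = 2522 ≡ 25
25 * 209 = 5225 ≡ 4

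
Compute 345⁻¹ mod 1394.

1095

1394 = 4·345 + 14
345 = 24·14 + 9
14 = 1·9 + 5
9 = 1·5 + 4
5 = 1·4 + 1
4 = 4·1 + 0
gcd(345, 1394) = 1, so the inverse exists.
Bézout: 1 = 74·1394 − 299·345.
So 345⁻¹ ≡ −299 ≡ 1095 (mod 1394).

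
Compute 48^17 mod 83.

17 in binary is 10001, i.e. 17 = 16 + 1.
48^1 ≡ 48 (mod 83)
48^2 ≡ 48^2 = 2304 ≡ 63 (mod 83)
48^4 ≡ 63^2 = 3969 ≡ 68 (mod 83)
48^8 ≡ 68^2 = 4624 ≡ 59 (mod 83)
48^16 ≡ 59^2 = 3481 ≡ 78 (mod 83)
48^17 = 48^16 · 48^1 ≡ 78 · 48 (mod 83).
78 · 48 = 3744 ≡ 9 (mod 83).

9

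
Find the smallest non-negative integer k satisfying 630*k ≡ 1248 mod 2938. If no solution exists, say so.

gcd(630, 2938) = 2, and 2 | 1248, so solutions exist.
Divide through by 2: 315*k = 624 (mod 1469).
315⁻¹ ≡ 984 (mod 1469).
k ≡ 984*624 ≡ 1443 (mod 1469).
The smallest non-negative solution is k = 1443.

1443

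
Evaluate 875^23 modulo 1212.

191

Compute successive squares:
23 in binary is 10111, i.e. 23 = 16 + 4 + 2 + 1.
875^1 ≡ 875 (mod 1212)
875^2 ≡ 875^2 = 765625 ≡ 853 (mod 1212)
875^4 ≡ 853^2 = 727609 ≡ 409 (mod 1212)
875^8 ≡ 409^2 = 167281 ≡ 25 (mod 1212)
875^16 ≡ 25^2 = 625 (mod 1212)
875^23 = 875^16 × 875^4 × 875^2 × 875^1 ≡ 625 × 409 × 853 × 875 (mod 1212).
Accumulate the product:
625 × 409 = 255625 ≡ 1105
1105 × 853 = 942565 ≡ 841
841 × 875 = 735875 ≡ 191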